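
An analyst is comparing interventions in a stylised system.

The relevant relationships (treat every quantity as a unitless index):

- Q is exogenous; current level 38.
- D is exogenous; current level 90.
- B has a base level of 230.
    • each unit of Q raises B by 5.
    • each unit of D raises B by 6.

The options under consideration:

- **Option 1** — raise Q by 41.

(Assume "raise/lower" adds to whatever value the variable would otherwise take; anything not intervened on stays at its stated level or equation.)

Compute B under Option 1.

Option 1 (Q + 41):
  Q = 38 + 41 = 79
  D = 90
  B = 230 + 5·79 + 6·90 = 1165

1165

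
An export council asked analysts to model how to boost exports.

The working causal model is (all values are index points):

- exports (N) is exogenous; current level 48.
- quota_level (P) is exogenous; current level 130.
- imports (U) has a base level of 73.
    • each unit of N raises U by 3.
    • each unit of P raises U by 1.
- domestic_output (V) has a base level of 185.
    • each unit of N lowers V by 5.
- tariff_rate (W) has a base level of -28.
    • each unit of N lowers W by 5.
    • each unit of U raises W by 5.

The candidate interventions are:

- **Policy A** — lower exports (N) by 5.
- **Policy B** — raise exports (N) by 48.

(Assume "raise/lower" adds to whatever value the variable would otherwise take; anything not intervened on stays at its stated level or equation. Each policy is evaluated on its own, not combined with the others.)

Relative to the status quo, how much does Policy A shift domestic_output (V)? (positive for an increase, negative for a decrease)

Baseline:
  N = 48
  V = 185 − 5·48 = -55
Policy A (N − 5):
  N = 48 − 5 = 43
  V = 185 − 5·43 = -30
Change in V: -30 − (-55) = 25

25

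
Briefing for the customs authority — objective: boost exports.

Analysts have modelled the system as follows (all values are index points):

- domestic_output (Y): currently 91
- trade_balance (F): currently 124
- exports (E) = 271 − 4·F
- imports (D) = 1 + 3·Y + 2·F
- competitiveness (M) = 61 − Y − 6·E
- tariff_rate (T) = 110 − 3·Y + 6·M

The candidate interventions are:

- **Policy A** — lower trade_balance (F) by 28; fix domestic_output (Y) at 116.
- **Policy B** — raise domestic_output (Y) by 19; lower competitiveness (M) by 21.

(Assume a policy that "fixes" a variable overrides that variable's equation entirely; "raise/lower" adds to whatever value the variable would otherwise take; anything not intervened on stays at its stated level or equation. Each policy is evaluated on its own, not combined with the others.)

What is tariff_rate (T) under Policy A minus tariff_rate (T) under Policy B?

Policy A (F − 28, Y := 116):
  Y = 116
  F = 124 − 28 = 96
  E = 271 − 4·96 = -113
  M = 61 − 116 − 6·(-113) = 623
  T = 110 − 3·116 + 6·623 = 3500
Policy B (Y + 19, M − 21):
  Y = 91 + 19 = 110
  F = 124
  E = 271 − 4·124 = -225
  M = 61 − 110 − 6·(-225) (−21 from intervention) = 1280
  T = 110 − 3·110 + 6·1280 = 7460
T: 3500 − 7460 = -3960

-3960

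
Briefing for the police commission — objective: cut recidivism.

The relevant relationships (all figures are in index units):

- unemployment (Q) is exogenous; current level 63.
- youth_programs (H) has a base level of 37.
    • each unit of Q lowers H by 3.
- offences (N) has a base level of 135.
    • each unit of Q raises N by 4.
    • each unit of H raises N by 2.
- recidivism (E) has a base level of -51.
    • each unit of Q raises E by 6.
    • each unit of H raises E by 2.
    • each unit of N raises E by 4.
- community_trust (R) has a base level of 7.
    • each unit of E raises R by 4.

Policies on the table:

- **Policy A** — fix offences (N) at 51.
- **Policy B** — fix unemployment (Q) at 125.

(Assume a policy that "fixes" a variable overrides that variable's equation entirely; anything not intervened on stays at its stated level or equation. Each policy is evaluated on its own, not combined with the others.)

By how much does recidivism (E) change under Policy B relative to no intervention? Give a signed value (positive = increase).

Baseline:
  Q = 63
  H = 37 − 3·63 = -152
  N = 135 + 4·63 + 2·(-152) = 83
  E = -51 + 6·63 + 2·(-152) + 4·83 = 355
Policy B (Q := 125):
  Q = 125
  H = 37 − 3·125 = -338
  N = 135 + 4·125 + 2·(-338) = -41
  E = -51 + 6·125 + 2·(-338) + 4·(-41) = -141
Change in E: -141 − 355 = -496

-496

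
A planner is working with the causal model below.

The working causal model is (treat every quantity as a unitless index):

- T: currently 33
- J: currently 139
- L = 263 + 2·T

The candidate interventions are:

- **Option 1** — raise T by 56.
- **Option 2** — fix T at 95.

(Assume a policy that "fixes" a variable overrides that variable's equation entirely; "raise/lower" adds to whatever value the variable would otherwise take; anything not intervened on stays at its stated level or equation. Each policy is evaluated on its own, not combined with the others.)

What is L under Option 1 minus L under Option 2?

-12

Option 1 (T + 56):
  T = 33 + 56 = 89
  L = 263 + 2·89 = 441
Option 2 (T := 95):
  T = 95
  L = 263 + 2·95 = 453
L: 441 − 453 = -12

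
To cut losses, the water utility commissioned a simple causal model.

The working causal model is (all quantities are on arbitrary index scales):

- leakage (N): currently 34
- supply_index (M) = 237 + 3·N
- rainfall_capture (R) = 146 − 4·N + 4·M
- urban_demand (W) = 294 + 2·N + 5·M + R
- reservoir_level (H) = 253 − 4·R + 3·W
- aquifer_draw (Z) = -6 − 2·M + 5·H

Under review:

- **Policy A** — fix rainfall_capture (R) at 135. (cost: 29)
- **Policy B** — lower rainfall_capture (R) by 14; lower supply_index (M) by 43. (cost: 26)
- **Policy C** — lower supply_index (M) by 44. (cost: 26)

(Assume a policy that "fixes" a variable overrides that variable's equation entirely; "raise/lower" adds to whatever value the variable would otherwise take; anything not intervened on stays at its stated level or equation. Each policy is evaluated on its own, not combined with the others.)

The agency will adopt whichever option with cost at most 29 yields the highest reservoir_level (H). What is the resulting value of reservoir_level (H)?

Policy A (R := 135):
  N = 34
  M = 237 + 3·34 = 339
  R = 135
  W = 294 + 2·34 + 5·339 + 135 = 2192
  H = 253 − 4·135 + 3·2192 = 6289
Policy B (R − 14, M − 43):
  N = 34
  M = 237 + 3·34 (−43 from intervention) = 296
  R = 146 − 4·34 + 4·296 (−14 from intervention) = 1180
  W = 294 + 2·34 + 5·296 + 1180 = 3022
  H = 253 − 4·1180 + 3·3022 = 4599
Policy C (M − 44):
  N = 34
  M = 237 + 3·34 (−44 from intervention) = 295
  R = 146 − 4·34 + 4·295 = 1190
  W = 294 + 2·34 + 5·295 + 1190 = 3027
  H = 253 − 4·1190 + 3·3027 = 4574
Comparing — Policy A: H=6289, Policy B: H=4599, Policy C: H=4574. Highest is 6289 (Policy A).

6289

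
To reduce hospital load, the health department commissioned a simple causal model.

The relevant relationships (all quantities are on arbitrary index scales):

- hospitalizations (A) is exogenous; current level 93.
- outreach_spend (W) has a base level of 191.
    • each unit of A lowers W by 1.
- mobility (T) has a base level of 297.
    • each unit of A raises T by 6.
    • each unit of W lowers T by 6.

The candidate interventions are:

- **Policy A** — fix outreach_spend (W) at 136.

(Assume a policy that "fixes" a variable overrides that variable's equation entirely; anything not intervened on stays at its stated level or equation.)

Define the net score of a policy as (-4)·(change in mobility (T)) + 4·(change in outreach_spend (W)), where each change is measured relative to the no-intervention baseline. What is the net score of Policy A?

Baseline:
  A = 93
  W = 191 − 93 = 98
  T = 297 + 6·93 − 6·98 = 267
Policy A (W := 136):
  A = 93
  W = 136
  T = 297 + 6·93 − 6·136 = 39
ΔT = 39 − 267 = -228; ΔW = 136 − 98 = 38
Score = (-4)·(-228) + 4·38 = 1064

1064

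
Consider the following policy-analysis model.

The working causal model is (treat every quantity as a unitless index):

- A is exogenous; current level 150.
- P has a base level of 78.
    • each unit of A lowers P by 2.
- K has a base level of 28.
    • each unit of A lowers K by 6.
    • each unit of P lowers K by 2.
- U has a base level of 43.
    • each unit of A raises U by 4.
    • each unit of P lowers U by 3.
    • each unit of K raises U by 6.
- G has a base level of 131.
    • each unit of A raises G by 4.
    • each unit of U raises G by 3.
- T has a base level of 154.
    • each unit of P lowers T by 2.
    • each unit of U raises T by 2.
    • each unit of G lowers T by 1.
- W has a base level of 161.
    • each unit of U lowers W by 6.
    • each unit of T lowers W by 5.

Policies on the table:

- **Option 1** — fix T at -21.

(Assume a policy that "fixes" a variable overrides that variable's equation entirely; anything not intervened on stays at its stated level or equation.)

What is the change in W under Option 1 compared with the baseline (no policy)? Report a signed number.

5735

Baseline:
  A = 150
  P = 78 − 2·150 = -222
  K = 28 − 6·150 − 2·(-222) = -428
  U = 43 + 4·150 − 3·(-222) + 6·(-428) = -1259
  G = 131 + 4·150 + 3·(-1259) = -3046
  T = 154 − 2·(-222) + 2·(-1259) − (-3046) = 1126
  W = 161 − 6·(-1259) − 5·1126 = 2085
Option 1 (T := -21):
  A = 150
  P = 78 − 2·150 = -222
  K = 28 − 6·150 − 2·(-222) = -428
  U = 43 + 4·150 − 3·(-222) + 6·(-428) = -1259
  G = 131 + 4·150 + 3·(-1259) = -3046
  T = -21
  W = 161 − 6·(-1259) − 5·(-21) = 7820
Change in W: 7820 − 2085 = 5735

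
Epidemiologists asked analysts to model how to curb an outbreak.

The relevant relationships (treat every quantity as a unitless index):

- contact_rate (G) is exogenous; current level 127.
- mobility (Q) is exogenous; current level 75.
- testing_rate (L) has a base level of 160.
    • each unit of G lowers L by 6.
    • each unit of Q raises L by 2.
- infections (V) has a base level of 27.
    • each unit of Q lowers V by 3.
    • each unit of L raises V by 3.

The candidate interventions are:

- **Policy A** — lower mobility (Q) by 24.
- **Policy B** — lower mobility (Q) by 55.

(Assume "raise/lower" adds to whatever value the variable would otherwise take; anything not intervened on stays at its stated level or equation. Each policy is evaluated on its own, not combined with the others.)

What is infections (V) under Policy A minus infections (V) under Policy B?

Policy A (Q − 24):
  G = 127
  Q = 75 − 24 = 51
  L = 160 − 6·127 + 2·51 = -500
  V = 27 − 3·51 + 3·(-500) = -1626
Policy B (Q − 55):
  G = 127
  Q = 75 − 55 = 20
  L = 160 − 6·127 + 2·20 = -562
  V = 27 − 3·20 + 3·(-562) = -1719
V: -1626 − (-1719) = 93

93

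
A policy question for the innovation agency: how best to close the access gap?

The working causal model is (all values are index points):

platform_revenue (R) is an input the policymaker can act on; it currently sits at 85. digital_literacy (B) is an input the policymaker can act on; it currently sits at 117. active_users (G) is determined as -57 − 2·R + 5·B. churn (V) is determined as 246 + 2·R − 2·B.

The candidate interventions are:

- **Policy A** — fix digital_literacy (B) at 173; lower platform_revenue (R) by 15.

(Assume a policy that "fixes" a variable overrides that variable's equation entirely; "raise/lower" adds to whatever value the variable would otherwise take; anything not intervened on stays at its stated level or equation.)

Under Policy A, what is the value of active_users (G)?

668

Policy A (B := 173, R − 15):
  R = 85 − 15 = 70
  B = 173
  G = -57 − 2·70 + 5·173 = 668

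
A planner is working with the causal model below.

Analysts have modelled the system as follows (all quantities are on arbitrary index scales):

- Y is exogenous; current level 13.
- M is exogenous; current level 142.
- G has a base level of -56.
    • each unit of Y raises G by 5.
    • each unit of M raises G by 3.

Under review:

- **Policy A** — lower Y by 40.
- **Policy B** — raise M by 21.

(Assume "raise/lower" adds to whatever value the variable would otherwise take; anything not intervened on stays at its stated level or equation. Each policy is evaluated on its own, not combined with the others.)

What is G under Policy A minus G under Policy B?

-263

Policy A (Y − 40):
  Y = 13 − 40 = -27
  M = 142
  G = -56 + 5·(-27) + 3·142 = 235
Policy B (M + 21):
  Y = 13
  M = 142 + 21 = 163
  G = -56 + 5·13 + 3·163 = 498
G: 235 − 498 = -263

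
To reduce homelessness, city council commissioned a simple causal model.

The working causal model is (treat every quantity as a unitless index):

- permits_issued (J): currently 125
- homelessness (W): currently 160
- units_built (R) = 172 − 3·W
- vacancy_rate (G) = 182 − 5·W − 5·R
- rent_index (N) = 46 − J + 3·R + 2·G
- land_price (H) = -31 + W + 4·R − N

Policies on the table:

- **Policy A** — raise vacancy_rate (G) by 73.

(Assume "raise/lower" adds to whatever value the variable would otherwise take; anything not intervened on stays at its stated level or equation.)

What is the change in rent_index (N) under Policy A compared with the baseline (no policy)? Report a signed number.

Baseline:
  J = 125
  W = 160
  R = 172 − 3·160 = -308
  G = 182 − 5·160 − 5·(-308) = 922
  N = 46 − 125 + 3·(-308) + 2·922 = 841
Policy A (G + 73):
  J = 125
  W = 160
  R = 172 − 3·160 = -308
  G = 182 − 5·160 − 5·(-308) (+73 from intervention) = 995
  N = 46 − 125 + 3·(-308) + 2·995 = 987
Change in N: 987 − 841 = 146

146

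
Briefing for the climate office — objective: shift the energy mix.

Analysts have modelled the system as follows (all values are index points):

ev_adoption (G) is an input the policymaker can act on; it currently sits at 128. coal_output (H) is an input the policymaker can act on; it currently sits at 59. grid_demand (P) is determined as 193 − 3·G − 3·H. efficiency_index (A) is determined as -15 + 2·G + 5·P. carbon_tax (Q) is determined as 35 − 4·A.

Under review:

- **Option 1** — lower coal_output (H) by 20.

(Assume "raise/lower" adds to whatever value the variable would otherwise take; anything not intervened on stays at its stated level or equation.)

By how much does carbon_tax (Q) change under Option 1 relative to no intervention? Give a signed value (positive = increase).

Baseline:
  G = 128
  H = 59
  P = 193 − 3·128 − 3·59 = -368
  A = -15 + 2·128 + 5·(-368) = -1599
  Q = 35 − 4·(-1599) = 6431
Option 1 (H − 20):
  G = 128
  H = 59 − 20 = 39
  P = 193 − 3·128 − 3·39 = -308
  A = -15 + 2·128 + 5·(-308) = -1299
  Q = 35 − 4·(-1299) = 5231
Change in Q: 5231 − 6431 = -1200

-1200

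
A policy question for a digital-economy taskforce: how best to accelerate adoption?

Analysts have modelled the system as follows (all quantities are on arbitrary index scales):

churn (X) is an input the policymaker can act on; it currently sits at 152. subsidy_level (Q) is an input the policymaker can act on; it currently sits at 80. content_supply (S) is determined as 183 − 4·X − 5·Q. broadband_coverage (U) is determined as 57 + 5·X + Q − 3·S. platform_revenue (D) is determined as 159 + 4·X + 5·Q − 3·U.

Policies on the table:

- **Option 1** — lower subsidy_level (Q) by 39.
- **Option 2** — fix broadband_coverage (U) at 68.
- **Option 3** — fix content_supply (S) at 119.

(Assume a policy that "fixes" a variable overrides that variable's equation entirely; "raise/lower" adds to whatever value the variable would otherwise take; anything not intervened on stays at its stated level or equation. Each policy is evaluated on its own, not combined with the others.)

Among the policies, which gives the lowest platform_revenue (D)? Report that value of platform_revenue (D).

Option 1 (Q − 39):
  X = 152
  Q = 80 − 39 = 41
  S = 183 − 4·152 − 5·41 = -630
  U = 57 + 5·152 + 41 − 3·(-630) = 2748
  D = 159 + 4·152 + 5·41 − 3·2748 = -7272
Option 2 (U := 68):
  X = 152
  Q = 80
  S = 183 − 4·152 − 5·80 = -825
  U = 68
  D = 159 + 4·152 + 5·80 − 3·68 = 963
Option 3 (S := 119):
  X = 152
  Q = 80
  S = 119
  U = 57 + 5·152 + 80 − 3·119 = 540
  D = 159 + 4·152 + 5·80 − 3·540 = -453
Comparing — Option 1: D=-7272, Option 2: D=963, Option 3: D=-453. Lowest is -7272 (Option 1).

-7272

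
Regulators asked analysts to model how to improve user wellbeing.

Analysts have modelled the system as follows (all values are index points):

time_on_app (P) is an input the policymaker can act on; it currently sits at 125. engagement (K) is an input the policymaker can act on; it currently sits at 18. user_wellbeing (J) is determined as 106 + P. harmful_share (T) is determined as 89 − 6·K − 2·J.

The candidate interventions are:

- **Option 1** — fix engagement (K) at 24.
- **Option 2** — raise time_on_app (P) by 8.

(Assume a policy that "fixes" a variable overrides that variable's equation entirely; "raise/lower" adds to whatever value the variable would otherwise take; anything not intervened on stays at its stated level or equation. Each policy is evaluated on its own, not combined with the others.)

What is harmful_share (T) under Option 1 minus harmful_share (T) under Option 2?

-20

Option 1 (K := 24):
  P = 125
  K = 24
  J = 106 + 125 = 231
  T = 89 − 6·24 − 2·231 = -517
Option 2 (P + 8):
  P = 125 + 8 = 133
  K = 18
  J = 106 + 133 = 239
  T = 89 − 6·18 − 2·239 = -497
T: -517 − (-497) = -20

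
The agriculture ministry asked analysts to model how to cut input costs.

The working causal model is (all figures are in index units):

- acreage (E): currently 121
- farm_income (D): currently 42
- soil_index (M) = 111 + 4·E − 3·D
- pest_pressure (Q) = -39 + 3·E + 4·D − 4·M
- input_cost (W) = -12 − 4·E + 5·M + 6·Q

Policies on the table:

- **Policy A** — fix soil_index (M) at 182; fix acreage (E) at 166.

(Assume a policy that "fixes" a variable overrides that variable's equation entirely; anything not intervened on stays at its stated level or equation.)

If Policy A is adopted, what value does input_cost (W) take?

-372

Policy A (M := 182, E := 166):
  E = 166
  D = 42
  M = 182
  Q = -39 + 3·166 + 4·42 − 4·182 = -101
  W = -12 − 4·166 + 5·182 + 6·(-101) = -372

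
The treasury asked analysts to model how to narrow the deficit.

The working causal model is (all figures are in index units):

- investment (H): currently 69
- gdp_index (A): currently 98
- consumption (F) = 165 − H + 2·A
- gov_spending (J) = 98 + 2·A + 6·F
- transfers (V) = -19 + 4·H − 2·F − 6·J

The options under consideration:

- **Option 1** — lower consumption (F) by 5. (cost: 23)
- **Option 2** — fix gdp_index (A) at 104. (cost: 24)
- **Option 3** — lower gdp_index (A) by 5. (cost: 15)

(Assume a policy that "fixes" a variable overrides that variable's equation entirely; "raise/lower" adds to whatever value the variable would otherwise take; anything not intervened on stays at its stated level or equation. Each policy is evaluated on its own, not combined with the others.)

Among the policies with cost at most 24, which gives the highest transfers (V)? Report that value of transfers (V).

-12163

Option 1 (F − 5):
  H = 69
  A = 98
  F = 165 − 69 + 2·98 (−5 from intervention) = 287
  J = 98 + 2·98 + 6·287 = 2016
  V = -19 + 4·69 − 2·287 − 6·2016 = -12413
Option 2 (A := 104):
  H = 69
  A = 104
  F = 165 − 69 + 2·104 = 304
  J = 98 + 2·104 + 6·304 = 2130
  V = -19 + 4·69 − 2·304 − 6·2130 = -13131
Option 3 (A − 5):
  H = 69
  A = 98 − 5 = 93
  F = 165 − 69 + 2·93 = 282
  J = 98 + 2·93 + 6·282 = 1976
  V = -19 + 4·69 − 2·282 − 6·1976 = -12163
Comparing — Option 1: V=-12413, Option 2: V=-13131, Option 3: V=-12163. Highest is -12163 (Option 3).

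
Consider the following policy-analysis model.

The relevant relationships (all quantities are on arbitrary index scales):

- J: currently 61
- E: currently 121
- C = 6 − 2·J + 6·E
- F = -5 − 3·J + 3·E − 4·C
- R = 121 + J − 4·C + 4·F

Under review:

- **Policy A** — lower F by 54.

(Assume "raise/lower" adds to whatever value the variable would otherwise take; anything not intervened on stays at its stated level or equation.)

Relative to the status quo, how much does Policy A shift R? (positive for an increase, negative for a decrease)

Baseline:
  J = 61
  E = 121
  C = 6 − 2·61 + 6·121 = 610
  F = -5 − 3·61 + 3·121 − 4·610 = -2265
  R = 121 + 61 − 4·610 + 4·(-2265) = -11318
Policy A (F − 54):
  J = 61
  E = 121
  C = 6 − 2·61 + 6·121 = 610
  F = -5 − 3·61 + 3·121 − 4·610 (−54 from intervention) = -2319
  R = 121 + 61 − 4·610 + 4·(-2319) = -11534
Change in R: -11534 − (-11318) = -216

-216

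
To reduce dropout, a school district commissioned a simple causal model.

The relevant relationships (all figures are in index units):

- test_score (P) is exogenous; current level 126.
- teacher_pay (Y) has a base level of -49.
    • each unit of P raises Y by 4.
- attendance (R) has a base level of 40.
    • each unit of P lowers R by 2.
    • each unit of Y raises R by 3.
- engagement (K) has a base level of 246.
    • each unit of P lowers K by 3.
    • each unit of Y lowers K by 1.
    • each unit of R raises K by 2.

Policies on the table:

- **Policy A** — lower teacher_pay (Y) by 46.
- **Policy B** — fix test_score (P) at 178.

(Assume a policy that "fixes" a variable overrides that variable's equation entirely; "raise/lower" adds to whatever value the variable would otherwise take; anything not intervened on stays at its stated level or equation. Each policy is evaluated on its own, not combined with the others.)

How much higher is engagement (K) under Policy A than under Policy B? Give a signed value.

Policy A (Y − 46):
  P = 126
  Y = -49 + 4·126 (−46 from intervention) = 409
  R = 40 − 2·126 + 3·409 = 1015
  K = 246 − 3·126 − 409 + 2·1015 = 1489
Policy B (P := 178):
  P = 178
  Y = -49 + 4·178 = 663
  R = 40 − 2·178 + 3·663 = 1673
  K = 246 − 3·178 − 663 + 2·1673 = 2395
K: 1489 − 2395 = -906

-906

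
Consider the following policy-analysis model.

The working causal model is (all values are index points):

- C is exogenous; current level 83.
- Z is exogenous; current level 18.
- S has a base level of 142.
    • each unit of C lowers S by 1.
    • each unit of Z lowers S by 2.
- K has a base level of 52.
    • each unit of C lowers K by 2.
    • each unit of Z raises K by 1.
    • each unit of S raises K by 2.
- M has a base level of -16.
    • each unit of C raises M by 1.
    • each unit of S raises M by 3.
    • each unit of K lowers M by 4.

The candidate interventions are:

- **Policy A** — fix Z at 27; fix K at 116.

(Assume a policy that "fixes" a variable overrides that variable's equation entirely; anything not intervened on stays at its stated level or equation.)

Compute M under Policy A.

-382

Policy A (Z := 27, K := 116):
  C = 83
  Z = 27
  S = 142 − 83 − 2·27 = 5
  K = 116
  M = -16 + 83 + 3·5 − 4·116 = -382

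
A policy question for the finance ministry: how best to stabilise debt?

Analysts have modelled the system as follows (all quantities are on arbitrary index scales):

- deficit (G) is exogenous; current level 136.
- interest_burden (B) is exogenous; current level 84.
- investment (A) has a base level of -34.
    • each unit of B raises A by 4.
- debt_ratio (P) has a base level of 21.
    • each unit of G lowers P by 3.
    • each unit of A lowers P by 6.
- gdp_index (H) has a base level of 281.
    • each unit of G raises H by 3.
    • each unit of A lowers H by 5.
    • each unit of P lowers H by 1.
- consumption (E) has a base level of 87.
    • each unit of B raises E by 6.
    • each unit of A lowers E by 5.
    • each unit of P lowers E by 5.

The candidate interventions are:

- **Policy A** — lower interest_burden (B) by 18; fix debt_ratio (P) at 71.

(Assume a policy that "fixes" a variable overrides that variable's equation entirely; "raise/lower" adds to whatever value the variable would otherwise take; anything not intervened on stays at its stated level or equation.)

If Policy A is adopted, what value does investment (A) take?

230

Policy A (B − 18, P := 71):
  B = 84 − 18 = 66
  A = -34 + 4·66 = 230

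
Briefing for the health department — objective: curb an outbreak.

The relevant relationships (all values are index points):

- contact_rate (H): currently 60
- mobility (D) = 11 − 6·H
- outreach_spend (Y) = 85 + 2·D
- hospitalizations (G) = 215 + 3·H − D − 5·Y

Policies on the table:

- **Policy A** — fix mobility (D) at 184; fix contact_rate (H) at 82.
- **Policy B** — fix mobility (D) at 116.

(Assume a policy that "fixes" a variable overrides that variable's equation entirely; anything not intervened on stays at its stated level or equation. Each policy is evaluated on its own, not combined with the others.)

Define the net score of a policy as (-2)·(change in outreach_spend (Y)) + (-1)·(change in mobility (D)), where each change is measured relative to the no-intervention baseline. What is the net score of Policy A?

-2665

Baseline:
  H = 60
  D = 11 − 6·60 = -349
  Y = 85 + 2·(-349) = -613
Policy A (D := 184, H := 82):
  H = 82
  D = 184
  Y = 85 + 2·184 = 453
ΔY = 453 − (-613) = 1066; ΔD = 184 − (-349) = 533
Score = (-2)·1066 + (-1)·533 = -2665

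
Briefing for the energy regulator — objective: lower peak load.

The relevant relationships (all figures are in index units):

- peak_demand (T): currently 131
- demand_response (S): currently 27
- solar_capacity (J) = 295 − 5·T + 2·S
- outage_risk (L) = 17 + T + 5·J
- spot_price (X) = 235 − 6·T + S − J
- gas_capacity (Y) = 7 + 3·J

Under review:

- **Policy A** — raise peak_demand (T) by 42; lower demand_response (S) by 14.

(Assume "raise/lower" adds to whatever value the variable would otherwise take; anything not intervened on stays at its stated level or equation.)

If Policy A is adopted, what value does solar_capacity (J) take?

Policy A (T + 42, S − 14):
  T = 131 + 42 = 173
  S = 27 − 14 = 13
  J = 295 − 5·173 + 2·13 = -544

-544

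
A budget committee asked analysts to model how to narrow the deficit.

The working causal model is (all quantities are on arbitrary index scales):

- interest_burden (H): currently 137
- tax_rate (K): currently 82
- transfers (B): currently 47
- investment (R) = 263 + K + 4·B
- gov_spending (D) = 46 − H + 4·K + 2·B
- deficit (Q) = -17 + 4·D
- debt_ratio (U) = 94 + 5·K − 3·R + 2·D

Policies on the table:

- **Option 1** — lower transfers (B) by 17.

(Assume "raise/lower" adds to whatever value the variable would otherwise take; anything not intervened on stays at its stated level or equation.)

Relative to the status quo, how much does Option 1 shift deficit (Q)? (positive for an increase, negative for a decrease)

-136

Baseline:
  H = 137
  K = 82
  B = 47
  D = 46 − 137 + 4·82 + 2·47 = 331
  Q = -17 + 4·331 = 1307
Option 1 (B − 17):
  H = 137
  K = 82
  B = 47 − 17 = 30
  D = 46 − 137 + 4·82 + 2·30 = 297
  Q = -17 + 4·297 = 1171
Change in Q: 1171 − 1307 = -136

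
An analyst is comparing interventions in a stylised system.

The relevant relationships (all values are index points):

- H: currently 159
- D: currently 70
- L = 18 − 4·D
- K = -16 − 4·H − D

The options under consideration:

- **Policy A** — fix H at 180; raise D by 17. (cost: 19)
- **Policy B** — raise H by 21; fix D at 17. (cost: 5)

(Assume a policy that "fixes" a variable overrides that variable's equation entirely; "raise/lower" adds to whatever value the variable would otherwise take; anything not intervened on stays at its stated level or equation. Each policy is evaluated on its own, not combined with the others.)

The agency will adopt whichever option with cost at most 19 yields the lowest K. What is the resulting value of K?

Policy A (H := 180, D + 17):
  H = 180
  D = 70 + 17 = 87
  K = -16 − 4·180 − 87 = -823
Policy B (H + 21, D := 17):
  H = 159 + 21 = 180
  D = 17
  K = -16 − 4·180 − 17 = -753
Comparing — Policy A: K=-823, Policy B: K=-753. Lowest is -823 (Policy A).

-823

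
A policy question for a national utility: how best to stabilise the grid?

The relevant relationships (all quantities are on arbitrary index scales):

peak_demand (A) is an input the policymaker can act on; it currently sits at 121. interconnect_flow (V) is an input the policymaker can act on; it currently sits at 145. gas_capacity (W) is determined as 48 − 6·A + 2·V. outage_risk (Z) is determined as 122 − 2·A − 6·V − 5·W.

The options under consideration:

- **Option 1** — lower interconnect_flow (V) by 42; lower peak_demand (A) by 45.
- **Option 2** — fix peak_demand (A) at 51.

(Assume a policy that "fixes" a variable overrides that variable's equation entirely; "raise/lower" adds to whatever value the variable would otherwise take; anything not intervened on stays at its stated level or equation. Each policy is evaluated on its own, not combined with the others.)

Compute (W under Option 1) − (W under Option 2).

Option 1 (V − 42, A − 45):
  A = 121 − 45 = 76
  V = 145 − 42 = 103
  W = 48 − 6·76 + 2·103 = -202
Option 2 (A := 51):
  A = 51
  V = 145
  W = 48 − 6·51 + 2·145 = 32
W: -202 − 32 = -234

-234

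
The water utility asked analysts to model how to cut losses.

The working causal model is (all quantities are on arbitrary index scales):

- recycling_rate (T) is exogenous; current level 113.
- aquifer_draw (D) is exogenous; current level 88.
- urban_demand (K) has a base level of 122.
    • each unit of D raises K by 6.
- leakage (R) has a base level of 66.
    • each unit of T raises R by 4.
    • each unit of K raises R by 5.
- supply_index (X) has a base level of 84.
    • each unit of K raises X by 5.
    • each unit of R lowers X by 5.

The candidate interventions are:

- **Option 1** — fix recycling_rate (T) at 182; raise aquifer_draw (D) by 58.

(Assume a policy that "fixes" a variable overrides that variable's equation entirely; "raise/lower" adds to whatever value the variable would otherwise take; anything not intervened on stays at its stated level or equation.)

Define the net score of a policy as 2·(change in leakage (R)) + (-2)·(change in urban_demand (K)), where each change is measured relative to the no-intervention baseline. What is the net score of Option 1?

3336

Baseline:
  T = 113
  D = 88
  K = 122 + 6·88 = 650
  R = 66 + 4·113 + 5·650 = 3768
Option 1 (T := 182, D + 58):
  T = 182
  D = 88 + 58 = 146
  K = 122 + 6·146 = 998
  R = 66 + 4·182 + 5·998 = 5784
ΔR = 5784 − 3768 = 2016; ΔK = 998 − 650 = 348
Score = 2·2016 + (-2)·348 = 3336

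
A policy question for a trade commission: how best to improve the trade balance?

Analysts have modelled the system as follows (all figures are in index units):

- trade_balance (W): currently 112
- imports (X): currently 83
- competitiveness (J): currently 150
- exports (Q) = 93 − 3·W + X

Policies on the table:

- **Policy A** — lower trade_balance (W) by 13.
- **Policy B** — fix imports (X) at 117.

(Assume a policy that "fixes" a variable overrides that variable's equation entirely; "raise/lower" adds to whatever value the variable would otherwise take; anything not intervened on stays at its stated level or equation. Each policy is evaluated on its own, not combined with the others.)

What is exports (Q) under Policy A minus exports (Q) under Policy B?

5

Policy A (W − 13):
  W = 112 − 13 = 99
  X = 83
  Q = 93 − 3·99 + 83 = -121
Policy B (X := 117):
  W = 112
  X = 117
  Q = 93 − 3·112 + 117 = -126
Q: -121 − (-126) = 5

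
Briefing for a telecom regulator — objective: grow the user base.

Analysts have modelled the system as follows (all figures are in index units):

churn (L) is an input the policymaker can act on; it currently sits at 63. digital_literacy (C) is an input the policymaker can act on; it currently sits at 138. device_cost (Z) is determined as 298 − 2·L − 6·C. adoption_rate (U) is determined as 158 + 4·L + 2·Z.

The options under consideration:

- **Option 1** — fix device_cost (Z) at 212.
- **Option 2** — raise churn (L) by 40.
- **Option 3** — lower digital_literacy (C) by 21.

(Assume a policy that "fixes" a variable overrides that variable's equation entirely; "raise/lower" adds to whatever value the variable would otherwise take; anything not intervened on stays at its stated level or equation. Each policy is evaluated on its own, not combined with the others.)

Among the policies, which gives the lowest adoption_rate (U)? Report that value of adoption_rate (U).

Option 1 (Z := 212):
  L = 63
  C = 138
  Z = 212
  U = 158 + 4·63 + 2·212 = 834
Option 2 (L + 40):
  L = 63 + 40 = 103
  C = 138
  Z = 298 − 2·103 − 6·138 = -736
  U = 158 + 4·103 + 2·(-736) = -902
Option 3 (C − 21):
  L = 63
  C = 138 − 21 = 117
  Z = 298 − 2·63 − 6·117 = -530
  U = 158 + 4·63 + 2·(-530) = -650
Comparing — Option 1: U=834, Option 2: U=-902, Option 3: U=-650. Lowest is -902 (Option 2).

-902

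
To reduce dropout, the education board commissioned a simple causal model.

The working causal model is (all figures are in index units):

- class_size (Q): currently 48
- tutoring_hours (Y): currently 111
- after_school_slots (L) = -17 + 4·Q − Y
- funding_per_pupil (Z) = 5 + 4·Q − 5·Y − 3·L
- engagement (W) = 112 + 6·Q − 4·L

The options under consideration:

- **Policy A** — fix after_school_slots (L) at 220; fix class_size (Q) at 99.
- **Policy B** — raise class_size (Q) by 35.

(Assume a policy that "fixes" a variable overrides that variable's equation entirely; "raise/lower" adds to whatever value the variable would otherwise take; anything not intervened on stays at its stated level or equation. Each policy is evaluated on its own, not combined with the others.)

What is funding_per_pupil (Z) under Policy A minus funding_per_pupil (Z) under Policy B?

16

Policy A (L := 220, Q := 99):
  Q = 99
  Y = 111
  L = 220
  Z = 5 + 4·99 − 5·111 − 3·220 = -814
Policy B (Q + 35):
  Q = 48 + 35 = 83
  Y = 111
  L = -17 + 4·83 − 111 = 204
  Z = 5 + 4·83 − 5·111 − 3·204 = -830
Z: -814 − (-830) = 16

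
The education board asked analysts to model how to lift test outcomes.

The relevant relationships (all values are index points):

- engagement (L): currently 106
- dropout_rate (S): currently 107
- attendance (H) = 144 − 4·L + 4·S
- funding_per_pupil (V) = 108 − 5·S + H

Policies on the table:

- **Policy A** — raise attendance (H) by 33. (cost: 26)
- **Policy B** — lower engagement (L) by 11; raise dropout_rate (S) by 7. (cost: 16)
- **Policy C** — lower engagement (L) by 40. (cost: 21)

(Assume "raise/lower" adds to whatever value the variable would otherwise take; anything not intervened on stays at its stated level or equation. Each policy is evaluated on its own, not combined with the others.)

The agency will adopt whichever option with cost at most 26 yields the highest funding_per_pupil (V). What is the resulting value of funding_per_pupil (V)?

-119

Policy A (H + 33):
  L = 106
  S = 107
  H = 144 − 4·106 + 4·107 (+33 from intervention) = 181
  V = 108 − 5·107 + 181 = -246
Policy B (L − 11, S + 7):
  L = 106 − 11 = 95
  S = 107 + 7 = 114
  H = 144 − 4·95 + 4·114 = 220
  V = 108 − 5·114 + 220 = -242
Policy C (L − 40):
  L = 106 − 40 = 66
  S = 107
  H = 144 − 4·66 + 4·107 = 308
  V = 108 − 5·107 + 308 = -119
Comparing — Policy A: V=-246, Policy B: V=-242, Policy C: V=-119. Highest is -119 (Policy C).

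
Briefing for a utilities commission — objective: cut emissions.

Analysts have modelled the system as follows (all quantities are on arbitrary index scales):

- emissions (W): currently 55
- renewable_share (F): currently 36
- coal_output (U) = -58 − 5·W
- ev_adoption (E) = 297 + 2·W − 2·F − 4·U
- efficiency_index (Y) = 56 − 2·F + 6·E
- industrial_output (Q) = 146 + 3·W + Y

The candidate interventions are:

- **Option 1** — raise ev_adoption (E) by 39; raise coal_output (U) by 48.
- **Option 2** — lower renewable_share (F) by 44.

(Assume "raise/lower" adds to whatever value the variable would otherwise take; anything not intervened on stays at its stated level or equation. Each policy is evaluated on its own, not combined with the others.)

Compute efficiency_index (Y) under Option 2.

10602

Option 2 (F − 44):
  W = 55
  F = 36 − 44 = -8
  U = -58 − 5·55 = -333
  E = 297 + 2·55 − 2·(-8) − 4·(-333) = 1755
  Y = 56 − 2·(-8) + 6·1755 = 10602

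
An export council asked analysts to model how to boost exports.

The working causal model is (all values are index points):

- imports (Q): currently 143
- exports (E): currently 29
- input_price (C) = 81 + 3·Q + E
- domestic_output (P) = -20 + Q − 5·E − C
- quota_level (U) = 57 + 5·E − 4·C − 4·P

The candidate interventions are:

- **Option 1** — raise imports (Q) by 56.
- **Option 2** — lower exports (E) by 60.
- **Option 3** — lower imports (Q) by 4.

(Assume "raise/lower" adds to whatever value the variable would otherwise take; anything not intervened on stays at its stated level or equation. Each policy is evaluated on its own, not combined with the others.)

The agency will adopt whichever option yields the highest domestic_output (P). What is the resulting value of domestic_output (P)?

-201

Option 1 (Q + 56):
  Q = 143 + 56 = 199
  E = 29
  C = 81 + 3·199 + 29 = 707
  P = -20 + 199 − 5·29 − 707 = -673
Option 2 (E − 60):
  Q = 143
  E = 29 − 60 = -31
  C = 81 + 3·143 + (-31) = 479
  P = -20 + 143 − 5·(-31) − 479 = -201
Option 3 (Q − 4):
  Q = 143 − 4 = 139
  E = 29
  C = 81 + 3·139 + 29 = 527
  P = -20 + 139 − 5·29 − 527 = -553
Comparing — Option 1: P=-673, Option 2: P=-201, Option 3: P=-553. Highest is -201 (Option 2).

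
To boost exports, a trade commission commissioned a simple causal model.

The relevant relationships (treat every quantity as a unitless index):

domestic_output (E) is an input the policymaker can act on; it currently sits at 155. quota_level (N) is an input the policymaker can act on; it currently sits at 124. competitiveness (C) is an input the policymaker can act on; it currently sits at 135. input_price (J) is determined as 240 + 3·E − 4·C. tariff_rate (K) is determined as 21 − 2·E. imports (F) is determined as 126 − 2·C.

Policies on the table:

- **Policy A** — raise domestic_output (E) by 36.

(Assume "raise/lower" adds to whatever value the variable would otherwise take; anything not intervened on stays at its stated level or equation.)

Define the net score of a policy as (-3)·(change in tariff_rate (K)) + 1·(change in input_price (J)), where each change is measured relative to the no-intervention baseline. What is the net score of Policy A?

Baseline:
  E = 155
  C = 135
  J = 240 + 3·155 − 4·135 = 165
  K = 21 − 2·155 = -289
Policy A (E + 36):
  E = 155 + 36 = 191
  C = 135
  J = 240 + 3·191 − 4·135 = 273
  K = 21 − 2·191 = -361
ΔK = -361 − (-289) = -72; ΔJ = 273 − 165 = 108
Score = (-3)·(-72) + 1·108 = 324

324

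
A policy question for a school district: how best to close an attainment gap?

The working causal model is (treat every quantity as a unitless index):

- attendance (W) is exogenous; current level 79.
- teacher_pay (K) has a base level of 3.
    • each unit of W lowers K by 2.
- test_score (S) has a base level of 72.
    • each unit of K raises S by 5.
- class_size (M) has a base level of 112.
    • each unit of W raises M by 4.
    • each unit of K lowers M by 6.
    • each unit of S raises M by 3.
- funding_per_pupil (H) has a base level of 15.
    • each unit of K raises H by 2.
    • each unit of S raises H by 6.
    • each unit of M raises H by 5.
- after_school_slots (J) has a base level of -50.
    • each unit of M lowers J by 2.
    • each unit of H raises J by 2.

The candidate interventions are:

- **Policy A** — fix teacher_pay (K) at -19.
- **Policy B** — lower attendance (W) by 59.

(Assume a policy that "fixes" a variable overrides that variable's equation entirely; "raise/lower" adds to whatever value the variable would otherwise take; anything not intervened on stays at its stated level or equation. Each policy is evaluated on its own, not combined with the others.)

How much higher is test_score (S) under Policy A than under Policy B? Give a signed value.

Policy A (K := -19):
  W = 79
  K = -19
  S = 72 + 5·(-19) = -23
Policy B (W − 59):
  W = 79 − 59 = 20
  K = 3 − 2·20 = -37
  S = 72 + 5·(-37) = -113
S: -23 − (-113) = 90

90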